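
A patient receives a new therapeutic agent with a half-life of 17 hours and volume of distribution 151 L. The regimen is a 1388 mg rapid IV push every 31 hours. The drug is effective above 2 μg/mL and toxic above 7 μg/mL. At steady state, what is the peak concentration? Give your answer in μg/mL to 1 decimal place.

k = ln2/t½ = ln2/17 ≈ 0.040773 h⁻¹; fraction remaining f = e^(−kτ) = e^(−0.040773×31) ≈ 0.2825.
At steady state, accumulation factor R = 1/(1 − e^(−kτ)) ≈ 1.3937.
Single-dose peak C₀ = D/Vd = 1388/151 ≈ 9.192 μg/mL.
Steady-state peak Cmax,ss = C₀·R ≈ 9.192 × 1.3937 ≈ 12.811 μg/mL.
Peak 12.8 μg/mL vs MTC 7 μg/mL: exceeds toxic threshold.

12.8 μg/mL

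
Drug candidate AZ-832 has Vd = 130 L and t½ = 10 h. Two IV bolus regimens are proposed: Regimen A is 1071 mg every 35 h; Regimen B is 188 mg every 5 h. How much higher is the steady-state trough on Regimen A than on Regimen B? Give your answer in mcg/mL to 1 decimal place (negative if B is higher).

Regimen A: f = (1/2)^(35/10) ≈ 0.0884; Cmin,ss = (1071/130)·f/(1−f) ≈ 0.799 mcg/mL.
Regimen B: f = (1/2)^(5/10) ≈ 0.7071; Cmin,ss = (188/130)·f/(1−f) ≈ 3.491 mcg/mL.
Difference ≈ 0.799 − 3.491 ≈ -2.692 mcg/mL.

-2.7 mcg/mL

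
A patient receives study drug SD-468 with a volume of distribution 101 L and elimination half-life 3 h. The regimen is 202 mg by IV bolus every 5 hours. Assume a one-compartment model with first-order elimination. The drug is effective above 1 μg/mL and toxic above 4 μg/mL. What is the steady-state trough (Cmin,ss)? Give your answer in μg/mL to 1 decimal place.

0.9 μg/mL

τ/t½ = 5/3 ≈ 1.6667, so fraction remaining f = (1/2)^(5/3) ≈ 0.3150.
Accumulation ratio R = 1/(1 − f) ≈ 1/0.6850 ≈ 1.4599.
Single-dose peak C₀ = D/Vd = 202/101 ≈ 2.000 μg/mL.
Steady-state peak Cmax,ss = C₀·R ≈ 2.000 × 1.4599 ≈ 2.920 μg/mL.
Steady-state trough Cmin,ss = Cmax,ss·f ≈ 2.920 × 0.3150 ≈ 0.920 μg/mL.
Trough 0.9 μg/mL vs MEC 1 μg/mL: subtherapeutic.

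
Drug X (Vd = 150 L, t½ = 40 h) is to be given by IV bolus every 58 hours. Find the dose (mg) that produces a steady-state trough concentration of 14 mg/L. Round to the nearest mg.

3637 mg

τ/t½ = 58/40 ≈ 1.45, so f = (1/2)^(58/40) ≈ 0.366021.
Cmin,ss = (D/Vd)·f/(1−f), so D = Cmin,ss·Vd·(1−f)/f.
D = 14 × 150 × (1−f)/f ≈ 14 × 150 × 1.73208 ≈ 3637.37 mg.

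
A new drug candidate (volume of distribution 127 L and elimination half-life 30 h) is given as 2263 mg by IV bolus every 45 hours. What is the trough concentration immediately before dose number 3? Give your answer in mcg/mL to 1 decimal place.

f = (1/2)^(τ/t½) = (1/2)^(45/30) ≈ 0.3536.
C₀ = D/Vd = 2263/127 ≈ 17.819 mcg/mL.
Before the 3rd dose, 2 doses have been given. Superposition: Cmin = C₀·(f + f²).
≈ 17.819 × (0.3536 + 0.1250) ≈ 17.819 × 0.4786 ≈ 8.528 mcg/mL.

8.5 mcg/mL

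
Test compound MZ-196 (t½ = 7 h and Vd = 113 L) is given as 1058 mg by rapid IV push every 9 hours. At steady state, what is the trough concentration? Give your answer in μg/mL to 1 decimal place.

τ/t½ = 9/7 ≈ 1.2857, so fraction remaining f = (1/2)^(9/7) ≈ 0.4102.
At steady state, accumulation factor R = 1/(1 − e^(−kτ)) ≈ 1.6955.
Each bolus raises the concentration by D/Vd = 1058/113 ≈ 9.363 μg/mL.
Cmax,ss = C₀/(1 − f) ≈ 9.363/0.5898 ≈ 15.875 μg/mL.
Steady-state trough Cmin,ss = Cmax,ss·f ≈ 15.875 × 0.4102 ≈ 6.512 μg/mL.

6.5 μg/mL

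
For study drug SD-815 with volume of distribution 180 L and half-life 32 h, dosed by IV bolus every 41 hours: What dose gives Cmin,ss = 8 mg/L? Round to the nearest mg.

τ/t½ = 41/32 ≈ 1.2812, so f = (1/2)^(41/32) ≈ 0.411439.
Cmin,ss = (D/Vd)·f/(1−f), so D = Cmin,ss·Vd·(1−f)/f.
D = 8 × 180 × (1−f)/f ≈ 8 × 180 × 1.43049 ≈ 2059.91 mg.

2060 mg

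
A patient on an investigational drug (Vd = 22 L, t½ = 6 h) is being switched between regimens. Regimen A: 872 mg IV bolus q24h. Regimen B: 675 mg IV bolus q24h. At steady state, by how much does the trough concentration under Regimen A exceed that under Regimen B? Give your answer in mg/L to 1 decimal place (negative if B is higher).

0.6 mg/L

Regimen A: f = (1/2)^(24/6) ≈ 0.0625; Cmin,ss = (872/22)·f/(1−f) ≈ 2.642 mg/L.
Regimen B: f = (1/2)^(24/6) ≈ 0.0625; Cmin,ss = (675/22)·f/(1−f) ≈ 2.045 mg/L.
Difference ≈ 2.642 − 2.045 ≈ 0.597 mg/L.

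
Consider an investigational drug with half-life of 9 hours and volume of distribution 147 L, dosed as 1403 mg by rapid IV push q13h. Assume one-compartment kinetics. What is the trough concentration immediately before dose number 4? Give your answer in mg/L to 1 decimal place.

f = (1/2)^(τ/t½) = (1/2)^(13/9) ≈ 0.3674.
C₀ = D/Vd = 1403/147 ≈ 9.544 mg/L.
Before the 4th dose, 3 doses have been given. Superposition: Cmin = C₀·(f + f² + … + f^3).
≈ 9.544 × (0.3674 + 0.1350 + 0.0496) ≈ 9.544 × 0.5520 ≈ 5.268 mg/L.

5.3 mg/L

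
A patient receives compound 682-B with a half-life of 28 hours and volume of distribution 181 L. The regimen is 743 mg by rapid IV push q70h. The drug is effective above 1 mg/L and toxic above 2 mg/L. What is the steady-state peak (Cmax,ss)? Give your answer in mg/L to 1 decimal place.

τ/t½ = 70/28 ≈ 2.5, so fraction remaining f = (1/2)^(70/28) ≈ 0.1768.
At steady state, accumulation factor R = 1/(1 − e^(−kτ)) ≈ 1.2148.
Each bolus raises the concentration by D/Vd = 743/181 ≈ 4.105 mg/L.
Steady-state peak Cmax,ss = C₀·R ≈ 4.105 × 1.2148 ≈ 4.987 mg/L.
Peak 5.0 mg/L vs MTC 2 mg/L: exceeds toxic threshold.

5.0 mg/L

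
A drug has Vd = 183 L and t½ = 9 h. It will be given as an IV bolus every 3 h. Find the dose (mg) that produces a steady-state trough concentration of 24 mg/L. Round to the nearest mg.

τ/t½ = 3/9 ≈ 0.33333, so f = (1/2)^(3/9) ≈ 0.793701.
Cmin,ss = (D/Vd)·f/(1−f), so D = Cmin,ss·Vd·(1−f)/f.
D = 24 × 183 × (1−f)/f ≈ 24 × 183 × 0.25992 ≈ 1141.57 mg.

1142 mg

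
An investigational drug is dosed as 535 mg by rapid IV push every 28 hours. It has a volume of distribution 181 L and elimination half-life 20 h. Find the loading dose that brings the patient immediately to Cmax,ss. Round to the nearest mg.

861 mg

f = (1/2)^(28/20) ≈ 0.378929; accumulation ratio R = 1/(1−f) ≈ 1.61012.
Loading dose to hit Cmax,ss on first dose: D_load = D_maint·R ≈ 535 × 1.61012 ≈ 861.41 mg.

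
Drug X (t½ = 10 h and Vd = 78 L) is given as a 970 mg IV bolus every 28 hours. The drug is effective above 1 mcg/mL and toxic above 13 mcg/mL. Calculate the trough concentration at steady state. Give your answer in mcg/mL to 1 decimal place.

k = ln2/t½ = ln2/10 ≈ 0.069315 h⁻¹; fraction remaining f = e^(−kτ) = e^(−0.069315×28) ≈ 0.1436.
At steady state, accumulation factor R = 1/(1 − e^(−kτ)) ≈ 1.1677.
Single-dose peak C₀ = D/Vd = 970/78 ≈ 12.436 mcg/mL.
Steady-state peak Cmax,ss = C₀·R ≈ 12.436 × 1.1677 ≈ 14.522 mcg/mL.
Steady-state trough Cmin,ss = Cmax,ss·f ≈ 14.522 × 0.1436 ≈ 2.085 mcg/mL.
Trough 2.1 mcg/mL vs MEC 1 mcg/mL: adequate.

2.1 mcg/mL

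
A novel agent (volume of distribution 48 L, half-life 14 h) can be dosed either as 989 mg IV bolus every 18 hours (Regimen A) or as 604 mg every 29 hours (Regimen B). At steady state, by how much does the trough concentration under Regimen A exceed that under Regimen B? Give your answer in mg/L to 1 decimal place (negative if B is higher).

Regimen A: f = (1/2)^(18/14) ≈ 0.4102; Cmin,ss = (989/48)·f/(1−f) ≈ 14.330 mg/L.
Regimen B: f = (1/2)^(29/14) ≈ 0.2379; Cmin,ss = (604/48)·f/(1−f) ≈ 3.928 mg/L.
Difference ≈ 14.330 − 3.928 ≈ 10.402 mg/L.

10.4 mg/L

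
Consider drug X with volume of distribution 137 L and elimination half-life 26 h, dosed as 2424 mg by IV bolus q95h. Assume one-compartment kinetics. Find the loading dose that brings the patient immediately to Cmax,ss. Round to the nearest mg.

2633 mg

f = (1/2)^(95/26) ≈ 0.079448; accumulation ratio R = 1/(1−f) ≈ 1.08630.
Loading dose to hit Cmax,ss on first dose: D_load = D_maint·R ≈ 2424 × 1.08630 ≈ 2633.19 mg.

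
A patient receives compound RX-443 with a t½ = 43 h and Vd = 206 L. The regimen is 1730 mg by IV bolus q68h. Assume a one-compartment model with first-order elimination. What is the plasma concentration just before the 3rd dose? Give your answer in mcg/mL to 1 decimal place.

3.7 mcg/mL

f = (1/2)^(τ/t½) = (1/2)^(68/43) ≈ 0.3342.
C₀ = D/Vd = 1730/206 ≈ 8.398 mcg/mL.
Before the 3rd dose, 2 doses have been given. Superposition: Cmin = C₀·(f + f²).
≈ 8.398 × (0.3342 + 0.1117) ≈ 8.398 × 0.4459 ≈ 3.745 mcg/mL.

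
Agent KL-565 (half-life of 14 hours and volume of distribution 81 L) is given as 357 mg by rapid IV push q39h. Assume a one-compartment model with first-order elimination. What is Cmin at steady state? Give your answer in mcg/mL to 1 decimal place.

Over one 39-h interval, 39/14 ≈ 2.7857 half-lives elapse, leaving f ≈ 0.1450 of each dose.
At steady state, accumulation factor R = 1/(1 − e^(−kτ)) ≈ 1.1696.
Each bolus raises the concentration by D/Vd = 357/81 ≈ 4.407 mcg/mL.
Cmax,ss = C₀/(1 − f) ≈ 4.407/0.8550 ≈ 5.154 mcg/mL.
Steady-state trough Cmin,ss = Cmax,ss·f ≈ 5.154 × 0.1450 ≈ 0.747 mcg/mL.

0.7 mcg/mL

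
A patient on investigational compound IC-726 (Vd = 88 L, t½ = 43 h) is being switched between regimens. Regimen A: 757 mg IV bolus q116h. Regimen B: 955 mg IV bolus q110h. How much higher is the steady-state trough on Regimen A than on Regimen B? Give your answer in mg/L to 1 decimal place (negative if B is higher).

-0.7 mg/L

Regimen A: f = (1/2)^(116/43) ≈ 0.1541; Cmin,ss = (757/88)·f/(1−f) ≈ 1.567 mg/L.
Regimen B: f = (1/2)^(110/43) ≈ 0.1698; Cmin,ss = (955/88)·f/(1−f) ≈ 2.220 mg/L.
Difference ≈ 1.567 − 2.220 ≈ -0.653 mg/L.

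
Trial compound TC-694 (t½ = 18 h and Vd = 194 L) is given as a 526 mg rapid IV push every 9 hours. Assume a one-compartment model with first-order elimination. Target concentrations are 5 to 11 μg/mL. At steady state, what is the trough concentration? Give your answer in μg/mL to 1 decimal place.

Over one 9-h interval, 9/18 ≈ 0.5 half-lives elapse, leaving f ≈ 0.7071 of each dose.
Each bolus raises the concentration by D/Vd = 526/194 ≈ 2.711 μg/mL.
Steady-state trough Cmin,ss = C₀·f/(1−f) ≈ 2.711 × 0.7071/0.2929 ≈ 6.545 μg/mL.
Trough 6.5 μg/mL vs MEC 5 μg/mL: adequate.

6.5 μg/mL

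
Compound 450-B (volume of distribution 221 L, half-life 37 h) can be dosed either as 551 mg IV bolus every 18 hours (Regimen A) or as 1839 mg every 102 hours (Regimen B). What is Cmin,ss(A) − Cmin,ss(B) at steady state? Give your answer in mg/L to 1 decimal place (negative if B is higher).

4.8 mg/L

Regimen A: f = (1/2)^(18/37) ≈ 0.7138; Cmin,ss = (551/221)·f/(1−f) ≈ 6.218 mg/L.
Regimen B: f = (1/2)^(102/37) ≈ 0.1480; Cmin,ss = (1839/221)·f/(1−f) ≈ 1.445 mg/L.
Difference ≈ 6.218 − 1.445 ≈ 4.773 mg/L.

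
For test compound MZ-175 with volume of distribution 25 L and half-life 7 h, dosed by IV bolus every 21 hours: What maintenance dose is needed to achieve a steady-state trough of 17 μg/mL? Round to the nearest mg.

τ/t½ = 21/7 ≈ 3, so f = (1/2)^(21/7) ≈ 0.125000.
Cmin,ss = (D/Vd)·f/(1−f), so D = Cmin,ss·Vd·(1−f)/f.
D = 17 × 25 × (1−f)/f ≈ 17 × 25 × 7.00000 ≈ 2975.00 mg.

2975 mg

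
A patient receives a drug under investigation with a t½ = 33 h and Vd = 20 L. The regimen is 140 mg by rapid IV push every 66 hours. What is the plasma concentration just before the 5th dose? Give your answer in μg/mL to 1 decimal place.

f = (1/2)^(τ/t½) = (1/2)^(66/33) ≈ 0.2500.
C₀ = D/Vd = 140/20 ≈ 7.000 μg/mL.
Before the 5th dose, 4 doses have been given. Superposition: Cmin = C₀·(f + f² + … + f^4).
≈ 7.000 × (0.2500 + 0.0625 + 0.0156 + 0.0039) ≈ 7.000 × 0.3320 ≈ 2.324 μg/mL.

2.3 μg/mL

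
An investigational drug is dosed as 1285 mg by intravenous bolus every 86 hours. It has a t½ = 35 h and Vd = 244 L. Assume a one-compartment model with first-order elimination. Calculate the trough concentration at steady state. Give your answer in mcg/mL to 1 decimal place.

1.2 mcg/mL

Over one 86-h interval, 86/35 ≈ 2.4571 half-lives elapse, leaving f ≈ 0.1821 of each dose.
Single-dose peak C₀ = D/Vd = 1285/244 ≈ 5.266 mcg/mL.
Steady-state trough Cmin,ss = C₀·f/(1−f) ≈ 5.266 × 0.1821/0.8179 ≈ 1.172 mcg/mL.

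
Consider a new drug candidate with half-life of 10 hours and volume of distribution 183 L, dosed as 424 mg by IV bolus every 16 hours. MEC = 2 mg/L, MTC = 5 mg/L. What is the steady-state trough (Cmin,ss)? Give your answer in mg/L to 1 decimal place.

1.1 mg/L

k = ln2/t½ = ln2/10 ≈ 0.069315 h⁻¹; fraction remaining f = e^(−kτ) = e^(−0.069315×16) ≈ 0.3299.
At steady state, accumulation factor R = 1/(1 − e^(−kτ)) ≈ 1.4923.
Each bolus raises the concentration by D/Vd = 424/183 ≈ 2.317 mg/L.
Steady-state peak Cmax,ss = C₀·R ≈ 2.317 × 1.4923 ≈ 3.458 mg/L.
Steady-state trough Cmin,ss = Cmax,ss·f ≈ 3.458 × 0.3299 ≈ 1.141 mg/L.
Trough 1.1 mg/L vs MEC 2 mg/L: subtherapeutic.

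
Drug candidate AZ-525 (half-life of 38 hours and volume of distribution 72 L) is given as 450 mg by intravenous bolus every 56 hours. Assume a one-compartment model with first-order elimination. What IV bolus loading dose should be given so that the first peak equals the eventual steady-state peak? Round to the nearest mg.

703 mg

f = (1/2)^(56/38) ≈ 0.360062; accumulation ratio R = 1/(1−f) ≈ 1.56265.
Loading dose to hit Cmax,ss on first dose: D_load = D_maint·R ≈ 450 × 1.56265 ≈ 703.19 mg.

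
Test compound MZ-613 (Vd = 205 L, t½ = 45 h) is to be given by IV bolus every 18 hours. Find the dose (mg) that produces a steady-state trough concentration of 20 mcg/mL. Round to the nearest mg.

τ/t½ = 18/45 ≈ 0.4, so f = (1/2)^(18/45) ≈ 0.757858.
Cmin,ss = (D/Vd)·f/(1−f), so D = Cmin,ss·Vd·(1−f)/f.
D = 20 × 205 × (1−f)/f ≈ 20 × 205 × 0.31951 ≈ 1309.99 mg.

1310 mg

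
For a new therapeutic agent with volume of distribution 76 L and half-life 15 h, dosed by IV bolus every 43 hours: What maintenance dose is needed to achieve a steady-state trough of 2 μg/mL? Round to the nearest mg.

957 mg

τ/t½ = 43/15 ≈ 2.8667, so f = (1/2)^(43/15) ≈ 0.137103.
Cmin,ss = (D/Vd)·f/(1−f), so D = Cmin,ss·Vd·(1−f)/f.
D = 2 × 76 × (1−f)/f ≈ 2 × 76 × 6.29379 ≈ 956.66 mg.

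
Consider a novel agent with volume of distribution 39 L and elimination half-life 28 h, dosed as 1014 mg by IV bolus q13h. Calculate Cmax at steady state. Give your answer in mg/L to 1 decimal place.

94.5 mg/L

Over one 13-h interval, 13/28 ≈ 0.46429 half-lives elapse, leaving f ≈ 0.7248 of each dose.
At steady state, accumulation factor R = 1/(1 − e^(−kτ)) ≈ 3.6337.
Each bolus raises the concentration by D/Vd = 1014/39 ≈ 26.000 mg/L.
Steady-state peak Cmax,ss = C₀·R ≈ 26.000 × 3.6337 ≈ 94.476 mg/L.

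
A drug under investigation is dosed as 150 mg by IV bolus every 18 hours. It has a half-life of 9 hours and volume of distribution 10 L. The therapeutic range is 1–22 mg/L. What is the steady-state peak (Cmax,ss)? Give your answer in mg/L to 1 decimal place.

20.0 mg/L

The dosing interval is 2 half-lives, so f = 2^(−2) = 0.25.
At steady state, R = 1/(1 − 0.25) = 4/3.
Single-dose peak C₀ = D/Vd = 150/10 = 15 mg/L.
Steady-state peak Cmax,ss = C₀·R = 15 × 4/3 ≈ 20.000 mg/L.
Peak 20.0 mg/L vs MTC 22 mg/L: below toxic threshold.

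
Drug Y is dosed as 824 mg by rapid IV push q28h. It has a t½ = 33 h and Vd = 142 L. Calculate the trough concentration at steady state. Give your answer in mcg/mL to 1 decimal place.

7.2 mcg/mL

Over one 28-h interval, 28/33 ≈ 0.84848 half-lives elapse, leaving f ≈ 0.5554 of each dose.
Accumulation ratio R = 1/(1 − f) ≈ 1/0.4446 ≈ 2.2492.
Single-dose peak C₀ = D/Vd = 824/142 ≈ 5.803 mcg/mL.
Steady-state peak Cmax,ss = C₀·R ≈ 5.803 × 2.2492 ≈ 13.052 mcg/mL.
One interval later, Cmin,ss = Cmax,ss·e^(−kτ) ≈ 13.052 × 0.5554 ≈ 7.249 mcg/mL.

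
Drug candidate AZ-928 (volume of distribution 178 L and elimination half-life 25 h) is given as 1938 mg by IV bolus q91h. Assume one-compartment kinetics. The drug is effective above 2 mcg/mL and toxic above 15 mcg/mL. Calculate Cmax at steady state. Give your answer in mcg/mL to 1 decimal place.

Over one 91-h interval, 91/25 ≈ 3.64 half-lives elapse, leaving f ≈ 0.0802 of each dose.
At steady state, accumulation factor R = 1/(1 − e^(−kτ)) ≈ 1.0872.
Single-dose peak C₀ = D/Vd = 1938/178 ≈ 10.888 mcg/mL.
Steady-state peak Cmax,ss = C₀·R ≈ 10.888 × 1.0872 ≈ 11.837 mcg/mL.
Peak 11.8 mcg/mL vs MTC 15 mcg/mL: below toxic threshold.

11.8 mcg/mL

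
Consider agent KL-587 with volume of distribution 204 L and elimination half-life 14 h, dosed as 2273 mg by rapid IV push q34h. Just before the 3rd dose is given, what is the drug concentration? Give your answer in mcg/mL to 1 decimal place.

f = (1/2)^(τ/t½) = (1/2)^(34/14) ≈ 0.1857.
C₀ = D/Vd = 2273/204 ≈ 11.142 mcg/mL.
Before the 3rd dose, 2 doses have been given. Superposition: Cmin = C₀·(f + f²).
≈ 11.142 × (0.1857 + 0.0345) ≈ 11.142 × 0.2202 ≈ 2.453 mcg/mL.

2.5 mcg/mL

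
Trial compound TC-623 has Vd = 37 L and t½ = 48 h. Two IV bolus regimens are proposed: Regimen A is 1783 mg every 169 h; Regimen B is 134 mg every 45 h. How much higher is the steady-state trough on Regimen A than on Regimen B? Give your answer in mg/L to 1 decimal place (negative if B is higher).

Regimen A: f = (1/2)^(169/48) ≈ 0.0871; Cmin,ss = (1783/37)·f/(1−f) ≈ 4.598 mg/L.
Regimen B: f = (1/2)^(45/48) ≈ 0.5221; Cmin,ss = (134/37)·f/(1−f) ≈ 3.957 mg/L.
Difference ≈ 4.598 − 3.957 ≈ 0.641 mg/L.

0.6 mg/L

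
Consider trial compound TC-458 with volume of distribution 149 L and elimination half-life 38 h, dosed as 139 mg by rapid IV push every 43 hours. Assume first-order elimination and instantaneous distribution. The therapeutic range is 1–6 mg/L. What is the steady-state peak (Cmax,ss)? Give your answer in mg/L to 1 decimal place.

τ/t½ = 43/38 ≈ 1.1316, so fraction remaining f = (1/2)^(43/38) ≈ 0.4564.
At steady state, accumulation factor R = 1/(1 − e^(−kτ)) ≈ 1.8396.
Single-dose peak C₀ = D/Vd = 139/149 ≈ 0.933 mg/L.
Steady-state peak Cmax,ss = C₀·R ≈ 0.933 × 1.8396 ≈ 1.716 mg/L.
Peak 1.7 mg/L vs MTC 6 mg/L: below toxic threshold.

1.7 mg/L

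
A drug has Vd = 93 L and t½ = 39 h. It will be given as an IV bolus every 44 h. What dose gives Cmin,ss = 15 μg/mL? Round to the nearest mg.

1654 mg

τ/t½ = 44/39 ≈ 1.1282, so f = (1/2)^(44/39) ≈ 0.457485.
Cmin,ss = (D/Vd)·f/(1−f), so D = Cmin,ss·Vd·(1−f)/f.
D = 15 × 93 × (1−f)/f ≈ 15 × 93 × 1.18586 ≈ 1654.27 mg.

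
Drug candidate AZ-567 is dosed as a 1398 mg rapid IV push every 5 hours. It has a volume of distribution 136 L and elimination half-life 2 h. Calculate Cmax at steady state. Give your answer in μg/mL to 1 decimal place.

12.5 μg/mL

k = ln2/t½ = ln2/2 ≈ 0.346574 h⁻¹; fraction remaining f = e^(−kτ) = e^(−0.346574×5) ≈ 0.1768.
Accumulation ratio R = 1/(1 − f) ≈ 1/0.8232 ≈ 1.2148.
Single-dose peak C₀ = D/Vd = 1398/136 ≈ 10.279 μg/mL.
Cmax,ss = C₀/(1 − f) ≈ 10.279/0.8232 ≈ 12.487 μg/mL.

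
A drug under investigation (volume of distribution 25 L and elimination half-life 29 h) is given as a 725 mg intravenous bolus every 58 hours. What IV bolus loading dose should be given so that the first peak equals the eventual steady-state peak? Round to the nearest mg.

967 mg

f = (1/2)^(58/29) ≈ 0.250000; accumulation ratio R = 1/(1−f) ≈ 1.33333.
Loading dose to hit Cmax,ss on first dose: D_load = D_maint·R ≈ 725 × 1.33333 ≈ 966.66 mg.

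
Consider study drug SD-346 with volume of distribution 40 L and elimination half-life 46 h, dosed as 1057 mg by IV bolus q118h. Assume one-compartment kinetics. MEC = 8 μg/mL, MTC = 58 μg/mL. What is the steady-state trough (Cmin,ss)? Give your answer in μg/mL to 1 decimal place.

5.4 μg/mL

τ/t½ = 118/46 ≈ 2.5652, so fraction remaining f = (1/2)^(118/46) ≈ 0.1690.
Accumulation ratio R = 1/(1 − f) ≈ 1/0.8310 ≈ 1.2034.
Single-dose peak C₀ = D/Vd = 1057/40 ≈ 26.425 μg/mL.
Cmax,ss = C₀/(1 − f) ≈ 26.425/0.8310 ≈ 31.799 μg/mL.
One interval later, Cmin,ss = Cmax,ss·e^(−kτ) ≈ 31.799 × 0.1690 ≈ 5.374 μg/mL.
Trough 5.4 μg/mL vs MEC 8 μg/mL: subtherapeutic.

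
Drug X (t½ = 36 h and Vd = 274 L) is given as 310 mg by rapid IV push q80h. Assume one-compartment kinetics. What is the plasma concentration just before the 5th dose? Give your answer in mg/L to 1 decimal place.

0.3 mg/L

f = (1/2)^(τ/t½) = (1/2)^(80/36) ≈ 0.2143.
C₀ = D/Vd = 310/274 ≈ 1.131 mg/L.
Before the 5th dose, 4 doses have been given. Superposition: Cmin = C₀·(f + f² + … + f^4).
≈ 1.131 × (0.2143 + 0.0459 + 0.0098 + 0.0021) ≈ 1.131 × 0.2721 ≈ 0.308 mg/L.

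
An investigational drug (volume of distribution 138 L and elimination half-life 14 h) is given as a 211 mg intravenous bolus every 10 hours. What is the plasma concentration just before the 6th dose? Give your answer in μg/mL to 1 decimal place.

f = (1/2)^(τ/t½) = (1/2)^(10/14) ≈ 0.6095.
C₀ = D/Vd = 211/138 ≈ 1.529 μg/mL.
Before the 6th dose, 5 doses have been given. Superposition: Cmin = C₀·(f + f² + … + f^5).
≈ 1.529 × (0.6095 + 0.3715 + 0.2264 + 0.1380 + 0.0841) ≈ 1.529 × 1.4295 ≈ 2.186 μg/mL.

2.2 μg/mL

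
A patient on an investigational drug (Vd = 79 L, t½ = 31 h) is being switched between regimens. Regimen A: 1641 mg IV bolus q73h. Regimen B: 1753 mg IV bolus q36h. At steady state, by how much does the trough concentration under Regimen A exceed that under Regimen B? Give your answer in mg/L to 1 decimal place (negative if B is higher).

-12.9 mg/L

Regimen A: f = (1/2)^(73/31) ≈ 0.1955; Cmin,ss = (1641/79)·f/(1−f) ≈ 5.048 mg/L.
Regimen B: f = (1/2)^(36/31) ≈ 0.4471; Cmin,ss = (1753/79)·f/(1−f) ≈ 17.944 mg/L.
Difference ≈ 5.048 − 17.944 ≈ -12.896 mg/L.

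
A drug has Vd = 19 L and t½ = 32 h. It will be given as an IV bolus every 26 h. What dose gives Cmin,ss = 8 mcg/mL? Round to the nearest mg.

115 mg

τ/t½ = 26/32 ≈ 0.8125, so f = (1/2)^(26/32) ≈ 0.569394.
Cmin,ss = (D/Vd)·f/(1−f), so D = Cmin,ss·Vd·(1−f)/f.
D = 8 × 19 × (1−f)/f ≈ 8 × 19 × 0.75625 ≈ 114.95 mg.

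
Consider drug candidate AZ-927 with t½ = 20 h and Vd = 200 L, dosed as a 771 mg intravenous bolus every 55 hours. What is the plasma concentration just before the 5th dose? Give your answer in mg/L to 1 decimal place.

0.7 mg/L

f = (1/2)^(τ/t½) = (1/2)^(55/20) ≈ 0.1487.
C₀ = D/Vd = 771/200 ≈ 3.855 mg/L.
Before the 5th dose, 4 doses have been given. Superposition: Cmin = C₀·(f + f² + … + f^4).
≈ 3.855 × (0.1487 + 0.0221 + 0.0033 + 0.0005) ≈ 3.855 × 0.1746 ≈ 0.673 mg/L.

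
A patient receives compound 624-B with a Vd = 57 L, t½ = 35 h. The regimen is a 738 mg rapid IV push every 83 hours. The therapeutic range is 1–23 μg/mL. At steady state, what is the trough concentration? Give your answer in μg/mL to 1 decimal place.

k = ln2/t½ = ln2/35 ≈ 0.019804 h⁻¹; fraction remaining f = e^(−kτ) = e^(−0.019804×83) ≈ 0.1933.
Single-dose peak C₀ = D/Vd = 738/57 ≈ 12.947 μg/mL.
Steady-state trough Cmin,ss = C₀·f/(1−f) ≈ 12.947 × 0.1933/0.8067 ≈ 3.102 μg/mL.
Trough 3.1 μg/mL vs MEC 1 μg/mL: adequate.

3.1 μg/mL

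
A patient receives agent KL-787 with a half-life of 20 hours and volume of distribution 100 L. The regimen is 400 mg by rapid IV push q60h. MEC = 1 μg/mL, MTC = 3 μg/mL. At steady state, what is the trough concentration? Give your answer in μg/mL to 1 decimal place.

The dosing interval is 3 half-lives, so f = 2^(−3) = 0.125.
Accumulation ratio R = 1/(1 − f) = 1/0.875 = 8/7.
Single-dose peak C₀ = D/Vd = 400/100 = 4 μg/mL.
Steady-state peak Cmax,ss = C₀·R = 4 × 8/7 ≈ 4.571 μg/mL.
Steady-state trough Cmin,ss = Cmax,ss·f ≈ 4.571 × 0.125 ≈ 0.571 μg/mL.
Trough 0.6 μg/mL vs MEC 1 μg/mL: subtherapeutic.

0.6 μg/mL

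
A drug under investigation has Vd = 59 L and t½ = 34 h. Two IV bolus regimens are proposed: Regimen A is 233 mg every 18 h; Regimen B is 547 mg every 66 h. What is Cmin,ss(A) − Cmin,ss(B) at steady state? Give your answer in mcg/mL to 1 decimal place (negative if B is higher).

Regimen A: f = (1/2)^(18/34) ≈ 0.6928; Cmin,ss = (233/59)·f/(1−f) ≈ 8.906 mcg/mL.
Regimen B: f = (1/2)^(66/34) ≈ 0.2604; Cmin,ss = (547/59)·f/(1−f) ≈ 3.264 mcg/mL.
Difference ≈ 8.906 − 3.264 ≈ 5.642 mcg/mL.

5.6 mcg/mL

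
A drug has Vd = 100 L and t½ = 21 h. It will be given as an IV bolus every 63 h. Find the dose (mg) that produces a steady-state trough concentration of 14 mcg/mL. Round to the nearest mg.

9800 mg

τ/t½ = 63/21 ≈ 3, so f = (1/2)^(63/21) ≈ 0.125000.
Cmin,ss = (D/Vd)·f/(1−f), so D = Cmin,ss·Vd·(1−f)/f.
D = 14 × 100 × (1−f)/f ≈ 14 × 100 × 7.00000 ≈ 9800.00 mg.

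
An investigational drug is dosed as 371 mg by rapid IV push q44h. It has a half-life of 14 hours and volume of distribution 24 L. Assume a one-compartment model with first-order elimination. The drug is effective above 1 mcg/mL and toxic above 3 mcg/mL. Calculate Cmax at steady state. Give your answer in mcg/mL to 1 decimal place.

17.4 mcg/mL

k = ln2/t½ = ln2/14 ≈ 0.049511 h⁻¹; fraction remaining f = e^(−kτ) = e^(−0.049511×44) ≈ 0.1132.
Accumulation ratio R = 1/(1 − f) ≈ 1/0.8868 ≈ 1.1276.
Each bolus raises the concentration by D/Vd = 371/24 ≈ 15.458 mcg/mL.
Steady-state peak Cmax,ss = C₀·R ≈ 15.458 × 1.1276 ≈ 17.430 mcg/mL.
Peak 17.4 mcg/mL vs MTC 3 mcg/mL: exceeds toxic threshold.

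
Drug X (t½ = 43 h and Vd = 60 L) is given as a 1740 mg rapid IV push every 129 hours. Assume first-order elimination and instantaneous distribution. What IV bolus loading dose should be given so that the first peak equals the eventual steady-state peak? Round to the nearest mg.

1989 mg

f = (1/2)^(129/43) ≈ 0.125000; accumulation ratio R = 1/(1−f) ≈ 1.14286.
Loading dose to hit Cmax,ss on first dose: D_load = D_maint·R ≈ 1740 × 1.14286 ≈ 1988.58 mg.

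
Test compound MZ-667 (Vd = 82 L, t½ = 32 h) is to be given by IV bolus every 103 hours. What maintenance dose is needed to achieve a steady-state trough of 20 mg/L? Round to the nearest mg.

13628 mg

τ/t½ = 103/32 ≈ 3.2188, so f = (1/2)^(103/32) ≈ 0.107414.
Cmin,ss = (D/Vd)·f/(1−f), so D = Cmin,ss·Vd·(1−f)/f.
D = 20 × 82 × (1−f)/f ≈ 20 × 82 × 8.30977 ≈ 13628.02 mg.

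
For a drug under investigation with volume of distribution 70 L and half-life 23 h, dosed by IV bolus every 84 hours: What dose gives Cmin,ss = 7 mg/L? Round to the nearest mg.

τ/t½ = 84/23 ≈ 3.6522, so f = (1/2)^(84/23) ≈ 0.079540.
Cmin,ss = (D/Vd)·f/(1−f), so D = Cmin,ss·Vd·(1−f)/f.
D = 7 × 70 × (1−f)/f ≈ 7 × 70 × 11.57229 ≈ 5670.42 mg.

5670 mg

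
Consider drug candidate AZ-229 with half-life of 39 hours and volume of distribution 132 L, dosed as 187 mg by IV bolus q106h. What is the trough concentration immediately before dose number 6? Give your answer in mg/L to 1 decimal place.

0.3 mg/L

f = (1/2)^(τ/t½) = (1/2)^(106/39) ≈ 0.1520.
C₀ = D/Vd = 187/132 ≈ 1.417 mg/L.
Before the 6th dose, 5 doses have been given. Superposition: Cmin = C₀·(f + f² + … + f^5).
≈ 1.417 × (0.1520 + 0.0231 + 0.0035 + 0.0005 + 0.0001) ≈ 1.417 × 0.1792 ≈ 0.254 mg/L.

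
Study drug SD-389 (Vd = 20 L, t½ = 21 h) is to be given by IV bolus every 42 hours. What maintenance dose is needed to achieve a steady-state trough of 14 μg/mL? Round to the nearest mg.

τ/t½ = 42/21 ≈ 2, so f = (1/2)^(42/21) ≈ 0.250000.
Cmin,ss = (D/Vd)·f/(1−f), so D = Cmin,ss·Vd·(1−f)/f.
D = 14 × 20 × (1−f)/f ≈ 14 × 20 × 3.00000 ≈ 840.00 mg.

840 mg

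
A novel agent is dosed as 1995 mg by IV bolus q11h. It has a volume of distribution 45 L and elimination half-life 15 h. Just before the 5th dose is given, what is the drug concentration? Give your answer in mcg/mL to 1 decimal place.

58.2 mcg/mL

f = (1/2)^(τ/t½) = (1/2)^(11/15) ≈ 0.6015.
C₀ = D/Vd = 1995/45 ≈ 44.333 mcg/mL.
Before the 5th dose, 4 doses have been given. Superposition: Cmin = C₀·(f + f² + … + f^4).
≈ 44.333 × (0.6015 + 0.3618 + 0.2176 + 0.1309) ≈ 44.333 × 1.3118 ≈ 58.156 mcg/mL.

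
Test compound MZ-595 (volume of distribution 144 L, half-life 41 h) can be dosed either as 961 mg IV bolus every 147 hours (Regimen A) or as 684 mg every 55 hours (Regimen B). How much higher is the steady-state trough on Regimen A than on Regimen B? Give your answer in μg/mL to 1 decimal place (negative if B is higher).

Regimen A: f = (1/2)^(147/41) ≈ 0.0833; Cmin,ss = (961/144)·f/(1−f) ≈ 0.606 μg/mL.
Regimen B: f = (1/2)^(55/41) ≈ 0.3946; Cmin,ss = (684/144)·f/(1−f) ≈ 3.096 μg/mL.
Difference ≈ 0.606 − 3.096 ≈ -2.490 μg/mL.

-2.5 μg/mL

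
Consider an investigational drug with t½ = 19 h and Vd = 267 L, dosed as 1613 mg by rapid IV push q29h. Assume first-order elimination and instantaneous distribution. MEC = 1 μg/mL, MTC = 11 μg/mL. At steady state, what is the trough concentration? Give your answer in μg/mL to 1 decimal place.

k = ln2/t½ = ln2/19 ≈ 0.036481 h⁻¹; fraction remaining f = e^(−kτ) = e^(−0.036481×29) ≈ 0.3472.
Each bolus raises the concentration by D/Vd = 1613/267 ≈ 6.041 μg/mL.
Steady-state trough Cmin,ss = C₀·f/(1−f) ≈ 6.041 × 0.3472/0.6528 ≈ 3.213 μg/mL.
Trough 3.2 μg/mL vs MEC 1 μg/mL: adequate.

3.2 μg/mL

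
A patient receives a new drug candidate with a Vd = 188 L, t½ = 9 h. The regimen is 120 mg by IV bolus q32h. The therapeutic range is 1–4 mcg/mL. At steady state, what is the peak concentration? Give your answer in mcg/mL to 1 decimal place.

0.7 mcg/mL

Over one 32-h interval, 32/9 ≈ 3.5556 half-lives elapse, leaving f ≈ 0.0850 of each dose.
At steady state, accumulation factor R = 1/(1 − e^(−kτ)) ≈ 1.0929.
Single-dose peak C₀ = D/Vd = 120/188 ≈ 0.638 mcg/mL.
Cmax,ss = C₀/(1 − f) ≈ 0.638/0.9150 ≈ 0.697 mcg/mL.
Peak 0.7 mcg/mL vs MTC 4 mcg/mL: below toxic threshold.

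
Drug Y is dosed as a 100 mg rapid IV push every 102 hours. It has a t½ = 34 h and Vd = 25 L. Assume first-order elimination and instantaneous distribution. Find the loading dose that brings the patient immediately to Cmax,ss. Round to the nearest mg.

114 mg

f = (1/2)^(102/34) ≈ 0.125000; accumulation ratio R = 1/(1−f) ≈ 1.14286.
Loading dose to hit Cmax,ss on first dose: D_load = D_maint·R ≈ 100 × 1.14286 ≈ 114.29 mg.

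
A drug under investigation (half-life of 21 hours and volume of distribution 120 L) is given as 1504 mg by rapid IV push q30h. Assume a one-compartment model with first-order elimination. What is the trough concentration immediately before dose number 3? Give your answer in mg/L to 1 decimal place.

6.4 mg/L

f = (1/2)^(τ/t½) = (1/2)^(30/21) ≈ 0.3715.
C₀ = D/Vd = 1504/120 ≈ 12.533 mg/L.
Before the 3rd dose, 2 doses have been given. Superposition: Cmin = C₀·(f + f²).
≈ 12.533 × (0.3715 + 0.1380) ≈ 12.533 × 0.5095 ≈ 6.386 mg/L.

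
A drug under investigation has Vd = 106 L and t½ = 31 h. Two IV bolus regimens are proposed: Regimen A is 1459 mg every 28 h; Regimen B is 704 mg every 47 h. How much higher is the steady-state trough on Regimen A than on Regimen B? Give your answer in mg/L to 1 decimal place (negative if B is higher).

12.2 mg/L

Regimen A: f = (1/2)^(28/31) ≈ 0.5347; Cmin,ss = (1459/106)·f/(1−f) ≈ 15.817 mg/L.
Regimen B: f = (1/2)^(47/31) ≈ 0.3496; Cmin,ss = (704/106)·f/(1−f) ≈ 3.570 mg/L.
Difference ≈ 15.817 − 3.570 ≈ 12.247 mg/L.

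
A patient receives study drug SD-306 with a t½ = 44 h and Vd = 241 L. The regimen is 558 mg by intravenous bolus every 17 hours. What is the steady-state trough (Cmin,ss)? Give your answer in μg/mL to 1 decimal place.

k = ln2/t½ = ln2/44 ≈ 0.015753 h⁻¹; fraction remaining f = e^(−kτ) = e^(−0.015753×17) ≈ 0.7651.
Each bolus raises the concentration by D/Vd = 558/241 ≈ 2.315 μg/mL.
Steady-state trough Cmin,ss = C₀·f/(1−f) ≈ 2.315 × 0.7651/0.2349 ≈ 7.540 μg/mL.

7.5 μg/mL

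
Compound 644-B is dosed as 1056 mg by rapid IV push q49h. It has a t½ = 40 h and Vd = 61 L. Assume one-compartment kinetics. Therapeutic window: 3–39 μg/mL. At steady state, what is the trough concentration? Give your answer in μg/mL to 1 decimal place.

k = ln2/t½ = ln2/40 ≈ 0.017329 h⁻¹; fraction remaining f = e^(−kτ) = e^(−0.017329×49) ≈ 0.4278.
At steady state, accumulation factor R = 1/(1 − e^(−kτ)) ≈ 1.7476.
Single-dose peak C₀ = D/Vd = 1056/61 ≈ 17.311 μg/mL.
Cmax,ss = C₀/(1 − f) ≈ 17.311/0.5722 ≈ 30.253 μg/mL.
Steady-state trough Cmin,ss = Cmax,ss·f ≈ 30.253 × 0.4278 ≈ 12.942 μg/mL.
Trough 12.9 μg/mL vs MEC 3 μg/mL: adequate.

12.9 μg/mL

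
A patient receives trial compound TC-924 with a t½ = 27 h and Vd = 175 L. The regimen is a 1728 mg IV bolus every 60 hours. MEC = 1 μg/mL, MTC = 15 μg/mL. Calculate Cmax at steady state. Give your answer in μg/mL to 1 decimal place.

12.6 μg/mL

Over one 60-h interval, 60/27 ≈ 2.2222 half-lives elapse, leaving f ≈ 0.2143 of each dose.
Accumulation ratio R = 1/(1 − f) ≈ 1/0.7857 ≈ 1.2728.
Each bolus raises the concentration by D/Vd = 1728/175 ≈ 9.874 μg/mL.
Steady-state peak Cmax,ss = C₀·R ≈ 9.874 × 1.2728 ≈ 12.568 μg/mL.
Peak 12.6 μg/mL vs MTC 15 μg/mL: below toxic threshold.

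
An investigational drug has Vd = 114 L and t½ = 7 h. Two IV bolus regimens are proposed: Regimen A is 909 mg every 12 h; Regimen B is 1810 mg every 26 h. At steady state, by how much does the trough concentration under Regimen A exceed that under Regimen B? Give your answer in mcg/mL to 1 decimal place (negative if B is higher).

2.2 mcg/mL

Regimen A: f = (1/2)^(12/7) ≈ 0.3048; Cmin,ss = (909/114)·f/(1−f) ≈ 3.496 mcg/mL.
Regimen B: f = (1/2)^(26/7) ≈ 0.0762; Cmin,ss = (1810/114)·f/(1−f) ≈ 1.310 mcg/mL.
Difference ≈ 3.496 − 1.310 ≈ 2.186 mcg/mL.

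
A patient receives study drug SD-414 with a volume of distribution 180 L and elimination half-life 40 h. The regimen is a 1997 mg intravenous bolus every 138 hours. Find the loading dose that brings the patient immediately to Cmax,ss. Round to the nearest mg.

2198 mg

f = (1/2)^(138/40) ≈ 0.091505; accumulation ratio R = 1/(1−f) ≈ 1.10072.
Loading dose to hit Cmax,ss on first dose: D_load = D_maint·R ≈ 1997 × 1.10072 ≈ 2198.14 mg.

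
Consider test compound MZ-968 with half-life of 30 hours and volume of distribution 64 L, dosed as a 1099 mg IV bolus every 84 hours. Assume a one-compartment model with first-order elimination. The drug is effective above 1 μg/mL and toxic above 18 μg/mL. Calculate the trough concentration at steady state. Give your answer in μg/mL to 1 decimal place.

2.9 μg/mL

k = ln2/t½ = ln2/30 ≈ 0.023105 h⁻¹; fraction remaining f = e^(−kτ) = e^(−0.023105×84) ≈ 0.1436.
At steady state, accumulation factor R = 1/(1 − e^(−kτ)) ≈ 1.1677.
Single-dose peak C₀ = D/Vd = 1099/64 ≈ 17.172 μg/mL.
Steady-state peak Cmax,ss = C₀·R ≈ 17.172 × 1.1677 ≈ 20.052 μg/mL.
One interval later, Cmin,ss = Cmax,ss·e^(−kτ) ≈ 20.052 × 0.1436 ≈ 2.879 μg/mL.
Trough 2.9 μg/mL vs MEC 1 μg/mL: adequate.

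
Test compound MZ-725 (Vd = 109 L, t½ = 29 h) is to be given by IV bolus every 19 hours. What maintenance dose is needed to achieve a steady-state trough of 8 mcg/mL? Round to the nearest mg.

501 mg

τ/t½ = 19/29 ≈ 0.65517, so f = (1/2)^(19/29) ≈ 0.635000.
Cmin,ss = (D/Vd)·f/(1−f), so D = Cmin,ss·Vd·(1−f)/f.
D = 8 × 109 × (1−f)/f ≈ 8 × 109 × 0.57480 ≈ 501.23 mg.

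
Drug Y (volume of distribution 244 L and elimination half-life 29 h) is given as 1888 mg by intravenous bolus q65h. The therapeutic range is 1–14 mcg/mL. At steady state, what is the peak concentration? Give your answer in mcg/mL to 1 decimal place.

τ/t½ = 65/29 ≈ 2.2414, so fraction remaining f = (1/2)^(65/29) ≈ 0.2115.
Accumulation ratio R = 1/(1 − f) ≈ 1/0.7885 ≈ 1.2682.
Single-dose peak C₀ = D/Vd = 1888/244 ≈ 7.738 mcg/mL.
Steady-state peak Cmax,ss = C₀·R ≈ 7.738 × 1.2682 ≈ 9.813 mcg/mL.
Peak 9.8 mcg/mL vs MTC 14 mcg/mL: below toxic threshold.

9.8 mcg/mL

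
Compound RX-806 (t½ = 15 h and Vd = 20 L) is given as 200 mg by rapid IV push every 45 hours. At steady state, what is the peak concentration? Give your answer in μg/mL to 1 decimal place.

11.4 μg/mL

τ = 45 h = 3 half-lives, so f = (1/2)^3 = 0.125.
Accumulation ratio R = 1/(1 − f) = 1/0.875 = 8/7.
Single-dose peak C₀ = D/Vd = 200/20 = 10 μg/mL.
Steady-state peak Cmax,ss = C₀·R = 10 × 8/7 ≈ 11.429 μg/mL.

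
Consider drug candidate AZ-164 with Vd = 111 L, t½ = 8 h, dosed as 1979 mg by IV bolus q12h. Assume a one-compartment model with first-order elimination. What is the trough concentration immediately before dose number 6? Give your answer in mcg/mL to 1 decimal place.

f = (1/2)^(τ/t½) = (1/2)^(12/8) ≈ 0.3536.
C₀ = D/Vd = 1979/111 ≈ 17.829 mcg/mL.
Before the 6th dose, 5 doses have been given. Superposition: Cmin = C₀·(f + f² + … + f^5).
≈ 17.829 × (0.3536 + 0.1250 + 0.0442 + 0.0156 + 0.0055) ≈ 17.829 × 0.5439 ≈ 9.697 mcg/mL.

9.7 mcg/mL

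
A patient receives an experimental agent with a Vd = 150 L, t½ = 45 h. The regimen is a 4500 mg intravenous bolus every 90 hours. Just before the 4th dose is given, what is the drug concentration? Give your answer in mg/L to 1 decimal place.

f = (1/2)^(τ/t½) = (1/2)^(90/45) ≈ 0.2500.
C₀ = D/Vd = 4500/150 ≈ 30.000 mg/L.
Before the 4th dose, 3 doses have been given. Superposition: Cmin = C₀·(f + f² + … + f^3).
≈ 30.000 × (0.2500 + 0.0625 + 0.0156) ≈ 30.000 × 0.3281 ≈ 9.843 mg/L.

9.8 mg/L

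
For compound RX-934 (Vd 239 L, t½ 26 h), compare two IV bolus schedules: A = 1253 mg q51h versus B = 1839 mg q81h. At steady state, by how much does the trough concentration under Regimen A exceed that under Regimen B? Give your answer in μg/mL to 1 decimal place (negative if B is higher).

Regimen A: f = (1/2)^(51/26) ≈ 0.2568; Cmin,ss = (1253/239)·f/(1−f) ≈ 1.812 μg/mL.
Regimen B: f = (1/2)^(81/26) ≈ 0.1154; Cmin,ss = (1839/239)·f/(1−f) ≈ 1.004 μg/mL.
Difference ≈ 1.812 − 1.004 ≈ 0.808 μg/mL.

0.8 μg/mL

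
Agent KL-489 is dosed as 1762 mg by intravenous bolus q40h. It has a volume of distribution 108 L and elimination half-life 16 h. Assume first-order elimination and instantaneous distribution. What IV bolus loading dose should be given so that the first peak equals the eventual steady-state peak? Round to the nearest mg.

f = (1/2)^(40/16) ≈ 0.176777; accumulation ratio R = 1/(1−f) ≈ 1.21474.
Loading dose to hit Cmax,ss on first dose: D_load = D_maint·R ≈ 1762 × 1.21474 ≈ 2140.37 mg.

2140 mg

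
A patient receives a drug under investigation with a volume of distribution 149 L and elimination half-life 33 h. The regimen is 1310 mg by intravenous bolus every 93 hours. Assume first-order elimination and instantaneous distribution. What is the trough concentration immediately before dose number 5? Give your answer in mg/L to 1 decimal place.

f = (1/2)^(τ/t½) = (1/2)^(93/33) ≈ 0.1418.
C₀ = D/Vd = 1310/149 ≈ 8.792 mg/L.
Before the 5th dose, 4 doses have been given. Superposition: Cmin = C₀·(f + f² + … + f^4).
≈ 8.792 × (0.1418 + 0.0201 + 0.0029 + 0.0004) ≈ 8.792 × 0.1652 ≈ 1.452 mg/L.

1.5 mg/L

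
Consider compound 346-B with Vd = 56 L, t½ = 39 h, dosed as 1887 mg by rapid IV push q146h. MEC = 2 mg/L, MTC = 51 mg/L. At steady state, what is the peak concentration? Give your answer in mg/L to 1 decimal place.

τ/t½ = 146/39 ≈ 3.7436, so fraction remaining f = (1/2)^(146/39) ≈ 0.0747.
At steady state, accumulation factor R = 1/(1 − e^(−kτ)) ≈ 1.0807.
Each bolus raises the concentration by D/Vd = 1887/56 ≈ 33.696 mg/L.
Cmax,ss = C₀/(1 − f) ≈ 33.696/0.9253 ≈ 36.416 mg/L.
Peak 36.4 mg/L vs MTC 51 mg/L: below toxic threshold.

36.4 mg/L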